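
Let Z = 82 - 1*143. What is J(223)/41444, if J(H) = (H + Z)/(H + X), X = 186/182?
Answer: 567/32495284 ≈ 1.7449e-5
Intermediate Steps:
Z = -61 (Z = 82 - 143 = -61)
X = 93/91 (X = 186*(1/182) = 93/91 ≈ 1.0220)
J(H) = (-61 + H)/(93/91 + H) (J(H) = (H - 61)/(H + 93/91) = (-61 + H)/(93/91 + H))
J(223)/41444 = (91*(-61 + 223)/(93 + 91*223))/41444 = (91*162/(93 + 20293))*(1/41444) = (91*162/20386)*(1/41444) = (91*(1/20386)*162)*(1/41444) = (7371/10193)*(1/41444) = 567/32495284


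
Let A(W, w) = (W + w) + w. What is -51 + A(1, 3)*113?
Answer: 740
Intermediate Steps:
A(W, w) = W + 2*w
-51 + A(1, 3)*113 = -51 + (1 + 2*3)*113 = -51 + (1 + 6)*113 = -51 + 7*113 = -51 + 791 = 740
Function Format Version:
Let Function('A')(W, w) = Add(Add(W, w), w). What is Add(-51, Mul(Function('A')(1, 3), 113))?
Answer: 740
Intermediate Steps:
Function('A')(W, w) = Add(W, Mul(2, w))
Add(-51, Mul(Function('A')(1, 3), 113)) = Add(-51, Mul(Add(1, Mul(2, 3)), 113)) = Add(-51, Mul(Add(1, 6), 113)) = Add(-51, Mul(7, 113)) = Add(-51, 791) = 740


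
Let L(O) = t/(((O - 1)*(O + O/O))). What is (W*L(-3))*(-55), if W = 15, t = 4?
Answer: -825/2 ≈ -412.50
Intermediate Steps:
L(O) = 4/((1 + O)*(-1 + O)) (L(O) = 4/(((O - 1)*(O + O/O))) = 4/(((-1 + O)*(O + 1))) = 4/(((-1 + O)*(1 + O))) = 4/(((1 + O)*(-1 + O))) = 4*(1/((1 + O)*(-1 + O))) = 4/((1 + O)*(-1 + O)))
(W*L(-3))*(-55) = (15*(4/(-1 + (-3)²)))*(-55) = (15*(4/(-1 + 9)))*(-55) = (15*(4/8))*(-55) = (15*(4*(⅛)))*(-55) = (15*(½))*(-55) = (15/2)*(-55) = -825/2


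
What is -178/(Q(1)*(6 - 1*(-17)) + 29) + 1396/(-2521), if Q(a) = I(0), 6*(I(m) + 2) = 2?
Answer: 653563/35294 ≈ 18.518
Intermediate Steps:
I(m) = -5/3 (I(m) = -2 + (⅙)*2 = -2 + ⅓ = -5/3)
Q(a) = -5/3
-178/(Q(1)*(6 - 1*(-17)) + 29) + 1396/(-2521) = -178/(-5*(6 - 1*(-17))/3 + 29) + 1396/(-2521) = -178/(-5*(6 + 17)/3 + 29) + 1396*(-1/2521) = -178/(-5/3*23 + 29) - 1396/2521 = -178/(-115/3 + 29) - 1396/2521 = -178/(-28/3) - 1396/2521 = -178*(-3/28) - 1396/2521 = 267/14 - 1396/2521 = 653563/35294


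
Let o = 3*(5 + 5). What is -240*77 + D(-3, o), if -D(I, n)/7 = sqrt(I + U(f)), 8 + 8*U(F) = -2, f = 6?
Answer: -18480 - 7*I*sqrt(17)/2 ≈ -18480.0 - 14.431*I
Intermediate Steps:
o = 30 (o = 3*10 = 30)
U(F) = -5/4 (U(F) = -1 + (1/8)*(-2) = -1 - 1/4 = -5/4)
D(I, n) = -7*sqrt(-5/4 + I) (D(I, n) = -7*sqrt(I - 5/4) = -7*sqrt(-5/4 + I))
-240*77 + D(-3, o) = -240*77 - 7*sqrt(-5 + 4*(-3))/2 = -18480 - 7*sqrt(-5 - 12)/2 = -18480 - 7*I*sqrt(17)/2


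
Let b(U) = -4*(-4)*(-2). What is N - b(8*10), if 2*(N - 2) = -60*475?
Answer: -14216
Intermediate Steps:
b(U) = -32 (b(U) = 16*(-2) = -32)
N = -14248 (N = 2 + (-60*475)/2 = 2 + (½)*(-28500) = 2 - 14250 = -14248)
N - b(8*10) = -14248 - 1*(-32) = -14248 + 32 = -14216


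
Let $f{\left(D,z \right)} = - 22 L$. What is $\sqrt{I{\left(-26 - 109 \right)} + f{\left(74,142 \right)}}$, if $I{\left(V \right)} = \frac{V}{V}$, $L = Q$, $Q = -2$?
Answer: $3 \sqrt{5} \approx 6.7082$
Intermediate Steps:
$L = -2$
$f{\left(D,z \right)} = 44$ ($f{\left(D,z \right)} = \left(-22\right) \left(-2\right) = 44$)
$I{\left(V \right)} = 1$
$\sqrt{I{\left(-26 - 109 \right)} + f{\left(74,142 \right)}} = \sqrt{1 + 44} = \sqrt{45} = 3 \sqrt{5}$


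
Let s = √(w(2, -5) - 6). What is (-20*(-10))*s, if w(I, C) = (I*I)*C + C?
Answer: 200*I*√31 ≈ 1113.6*I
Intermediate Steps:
w(I, C) = C + C*I² (w(I, C) = I²*C + C = C*I² + C = C + C*I²)
s = I*√31 (s = √(-5*(1 + 2²) - 6) = √(-5*(1 + 4) - 6) = √(-5*5 - 6) = √(-25 - 6) = √(-31) = I*√31 ≈ 5.5678*I)
(-20*(-10))*s = (-20*(-10))*(I*√31) = 200*(I*√31) = 200*I*√31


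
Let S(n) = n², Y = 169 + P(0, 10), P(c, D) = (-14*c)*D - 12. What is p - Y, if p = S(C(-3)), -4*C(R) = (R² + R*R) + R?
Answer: -2287/16 ≈ -142.94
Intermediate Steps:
P(c, D) = -12 - 14*D*c (P(c, D) = -14*D*c - 12 = -12 - 14*D*c)
C(R) = -R²/2 - R/4 (C(R) = -((R² + R*R) + R)/4 = -((R² + R²) + R)/4 = -(2*R² + R)/4 = -(R + 2*R²)/4 = -R²/2 - R/4)
Y = 157 (Y = 169 + (-12 - 14*10*0) = 169 + (-12 + 0) = 169 - 12 = 157)
p = 225/16 (p = (-¼*(-3)*(1 + 2*(-3)))² = (-¼*(-3)*(1 - 6))² = (-¼*(-3)*(-5))² = (-15/4)² = 225/16 ≈ 14.063)
p - Y = 225/16 - 1*157 = 225/16 - 157 = -2287/16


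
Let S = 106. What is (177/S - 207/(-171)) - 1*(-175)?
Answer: 358251/2014 ≈ 177.88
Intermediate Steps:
(177/S - 207/(-171)) - 1*(-175) = (177/106 - 207/(-171)) - 1*(-175) = (177*(1/106) - 207*(-1/171)) + 175 = (177/106 + 23/19) + 175 = 5801/2014 + 175 = 358251/2014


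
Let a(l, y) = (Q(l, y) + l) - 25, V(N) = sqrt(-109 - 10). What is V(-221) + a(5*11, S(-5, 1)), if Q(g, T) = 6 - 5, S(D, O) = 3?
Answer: 31 + I*sqrt(119) ≈ 31.0 + 10.909*I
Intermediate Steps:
Q(g, T) = 1
V(N) = I*sqrt(119) (V(N) = sqrt(-119) = I*sqrt(119))
a(l, y) = -24 + l (a(l, y) = (1 + l) - 25 = -24 + l)
V(-221) + a(5*11, S(-5, 1)) = I*sqrt(119) + (-24 + 5*11) = I*sqrt(119) + (-24 + 55) = I*sqrt(119) + 31 = 31 + I*sqrt(119)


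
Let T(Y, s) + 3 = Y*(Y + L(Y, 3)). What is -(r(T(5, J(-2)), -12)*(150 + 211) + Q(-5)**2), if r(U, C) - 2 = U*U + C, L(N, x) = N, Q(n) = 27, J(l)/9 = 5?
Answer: -794568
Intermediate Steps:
J(l) = 45 (J(l) = 9*5 = 45)
T(Y, s) = -3 + 2*Y**2 (T(Y, s) = -3 + Y*(Y + Y) = -3 + Y*(2*Y) = -3 + 2*Y**2)
r(U, C) = 2 + C + U**2 (r(U, C) = 2 + (U*U + C) = 2 + (U**2 + C) = 2 + (C + U**2) = 2 + C + U**2)
-(r(T(5, J(-2)), -12)*(150 + 211) + Q(-5)**2) = -((2 - 12 + (-3 + 2*5**2)**2)*(150 + 211) + 27**2) = -((2 - 12 + (-3 + 2*25)**2)*361 + 729) = -((2 - 12 + (-3 + 50)**2)*361 + 729) = -((2 - 12 + 47**2)*361 + 729) = -((2 - 12 + 2209)*361 + 729) = -(2199*361 + 729) = -(793839 + 729) = -1*794568 = -794568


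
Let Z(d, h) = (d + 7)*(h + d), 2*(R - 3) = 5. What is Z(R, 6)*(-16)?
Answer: -2300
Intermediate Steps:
R = 11/2 (R = 3 + (½)*5 = 3 + 5/2 = 11/2 ≈ 5.5000)
Z(d, h) = (7 + d)*(d + h)
Z(R, 6)*(-16) = ((11/2)² + 7*(11/2) + 7*6 + (11/2)*6)*(-16) = (121/4 + 77/2 + 42 + 33)*(-16) = (575/4)*(-16) = -2300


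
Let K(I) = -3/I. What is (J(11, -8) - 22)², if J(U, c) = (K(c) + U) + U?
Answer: 9/64 ≈ 0.14063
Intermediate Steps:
J(U, c) = -3/c + 2*U (J(U, c) = (-3/c + U) + U = (U - 3/c) + U = -3/c + 2*U)
(J(11, -8) - 22)² = ((-3/(-8) + 2*11) - 22)² = ((-3*(-⅛) + 22) - 22)² = ((3/8 + 22) - 22)² = (179/8 - 22)² = (3/8)² = 9/64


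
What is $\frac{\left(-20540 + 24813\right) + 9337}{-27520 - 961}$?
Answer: $- \frac{13610}{28481} \approx -0.47786$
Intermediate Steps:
$\frac{\left(-20540 + 24813\right) + 9337}{-27520 - 961} = \frac{4273 + 9337}{-28481} = 13610 \left(- \frac{1}{28481}\right) = - \frac{13610}{28481}$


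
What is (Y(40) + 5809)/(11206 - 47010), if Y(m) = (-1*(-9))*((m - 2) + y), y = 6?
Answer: -6205/35804 ≈ -0.17330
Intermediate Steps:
Y(m) = 36 + 9*m (Y(m) = (-1*(-9))*((m - 2) + 6) = 9*((-2 + m) + 6) = 9*(4 + m) = 36 + 9*m)
(Y(40) + 5809)/(11206 - 47010) = ((36 + 9*40) + 5809)/(11206 - 47010) = ((36 + 360) + 5809)/(-35804) = (396 + 5809)*(-1/35804) = 6205*(-1/35804) = -6205/35804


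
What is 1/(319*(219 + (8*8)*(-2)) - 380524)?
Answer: -1/351495 ≈ -2.8450e-6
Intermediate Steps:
1/(319*(219 + (8*8)*(-2)) - 380524) = 1/(319*(219 + 64*(-2)) - 380524) = 1/(319*(219 - 128) - 380524) = 1/(319*91 - 380524) = 1/(29029 - 380524) = 1/(-351495) = -1/351495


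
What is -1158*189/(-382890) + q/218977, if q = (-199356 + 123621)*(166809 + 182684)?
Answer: -9032630082408/74727365 ≈ -1.2087e+5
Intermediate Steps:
q = -26468852355 (q = -75735*349493 = -26468852355)
-1158*189/(-382890) + q/218977 = -1158*189/(-382890) - 26468852355/218977 = -218862*(-1/382890) - 26468852355*1/218977 = 36477/63815 - 141544665/1171 = -9032630082408/74727365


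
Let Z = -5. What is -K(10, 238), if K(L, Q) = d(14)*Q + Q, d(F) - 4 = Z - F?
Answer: 3332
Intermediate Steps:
d(F) = -1 - F (d(F) = 4 + (-5 - F) = -1 - F)
K(L, Q) = -14*Q (K(L, Q) = (-1 - 1*14)*Q + Q = (-1 - 14)*Q + Q = -15*Q + Q = -14*Q)
-K(10, 238) = -(-14)*238 = -1*(-3332) = 3332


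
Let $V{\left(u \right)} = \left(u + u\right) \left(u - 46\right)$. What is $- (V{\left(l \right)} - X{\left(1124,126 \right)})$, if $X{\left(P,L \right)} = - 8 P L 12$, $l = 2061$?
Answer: $-21901734$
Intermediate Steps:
$V{\left(u \right)} = 2 u \left(-46 + u\right)$
$X{\left(P,L \right)} = - 96 L P$ ($X{\left(P,L \right)} = - 8 L P 12 = - 96 L P$)
$- (V{\left(l \right)} - X{\left(1124,126 \right)}) = - (2 \cdot 2061 \left(-46 + 2061\right) - \left(-96\right) 126 \cdot 1124) = - (2 \cdot 2061 \cdot 2015 - -13595904) = - (8305830 + 13595904) = \left(-1\right) 21901734 = -21901734$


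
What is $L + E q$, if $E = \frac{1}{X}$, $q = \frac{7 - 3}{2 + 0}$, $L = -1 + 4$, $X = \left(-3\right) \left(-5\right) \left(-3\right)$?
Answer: $\frac{133}{45} \approx 2.9556$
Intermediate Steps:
$X = -45$ ($X = 15 \left(-3\right) = -45$)
$L = 3$
$q = 2$ ($q = \frac{4}{2} = 4 \cdot \frac{1}{2} = 2$)
$E = - \frac{1}{45}$ ($E = \frac{1}{-45} = - \frac{1}{45} \approx -0.022222$)
$L + E q = 3 - \frac{2}{45} = \frac{133}{45}$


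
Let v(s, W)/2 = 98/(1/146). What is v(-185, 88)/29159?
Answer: 28616/29159 ≈ 0.98138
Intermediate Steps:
v(s, W) = 28616 (v(s, W) = 2*(98/(1/146)) = 2*(98*146) = 2*14308 = 28616)
v(-185, 88)/29159 = 28616/29159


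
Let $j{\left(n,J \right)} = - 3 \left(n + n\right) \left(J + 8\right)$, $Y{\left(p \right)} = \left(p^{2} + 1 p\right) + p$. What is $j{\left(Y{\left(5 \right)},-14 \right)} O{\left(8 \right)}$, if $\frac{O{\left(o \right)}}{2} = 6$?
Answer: $15120$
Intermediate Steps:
$Y{\left(p \right)} = p^{2} + 2 p$ ($Y{\left(p \right)} = \left(p^{2} + p\right) + p = \left(p + p^{2}\right) + p = p^{2} + 2 p$)
$O{\left(o \right)} = 12$ ($O{\left(o \right)} = 2 \cdot 6 = 12$)
$j{\left(n,J \right)} = - 6 n \left(8 + J\right)$ ($j{\left(n,J \right)} = - 3 \cdot 2 n \left(8 + J\right) = - 6 n \left(8 + J\right)$)
$j{\left(Y{\left(5 \right)},-14 \right)} O{\left(8 \right)} = - 6 \cdot 5 \left(2 + 5\right) \left(8 - 14\right) 12 = \left(-6\right) 5 \cdot 7 \left(-6\right) 12 = \left(-6\right) 35 \left(-6\right) 12 = 1260 \cdot 12 = 15120$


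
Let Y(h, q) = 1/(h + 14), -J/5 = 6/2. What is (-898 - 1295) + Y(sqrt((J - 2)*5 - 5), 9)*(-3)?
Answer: 3*(-2193*sqrt(10) + 10235*I)/(-14*I + 3*sqrt(10)) ≈ -2193.1 + 0.099512*I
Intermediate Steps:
J = -15 (J = -30/2 = -5*3 = -15)
Y(h, q) = 1/(14 + h)
(-898 - 1295) + Y(sqrt((J - 2)*5 - 5), 9)*(-3) = (-898 - 1295) - 3/(14 + sqrt((-15 - 2)*5 - 5)) = -2193 - 3/(14 + sqrt(-17*5 - 5)) = -2193 - 3/(14 + sqrt(-85 - 5)) = -2193 - 3/(14 + sqrt(-90)) = -2193 - 3/(14 + 3*I*sqrt(10))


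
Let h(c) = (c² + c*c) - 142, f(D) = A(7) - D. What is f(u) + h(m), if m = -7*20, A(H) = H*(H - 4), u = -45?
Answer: 39124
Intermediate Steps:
A(H) = H*(-4 + H)
f(D) = 21 - D (f(D) = 7*(-4 + 7) - D = 7*3 - D = 21 - D)
m = -140
h(c) = -142 + 2*c² (h(c) = (c² + c²) - 142 = 2*c² - 142 = -142 + 2*c²)
f(u) + h(m) = (21 - 1*(-45)) + (-142 + 2*(-140)²) = (21 + 45) + (-142 + 2*19600) = 66 + (-142 + 39200) = 66 + 39058 = 39124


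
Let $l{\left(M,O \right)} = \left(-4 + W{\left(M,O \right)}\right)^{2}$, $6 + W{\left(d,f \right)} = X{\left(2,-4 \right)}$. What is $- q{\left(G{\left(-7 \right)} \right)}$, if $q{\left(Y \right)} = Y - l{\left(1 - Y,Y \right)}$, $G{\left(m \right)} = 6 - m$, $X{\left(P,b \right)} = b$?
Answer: $183$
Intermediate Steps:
$W{\left(d,f \right)} = -10$ ($W{\left(d,f \right)} = -6 - 4 = -10$)
$l{\left(M,O \right)} = 196$ ($l{\left(M,O \right)} = \left(-4 - 10\right)^{2} = \left(-14\right)^{2} = 196$)
$q{\left(Y \right)} = -196 + Y$ ($q{\left(Y \right)} = Y - 196 = -196 + Y$)
$- q{\left(G{\left(-7 \right)} \right)} = - (-196 + \left(6 - -7\right)) = - (-196 + \left(6 + 7\right)) = - (-196 + 13) = \left(-1\right) \left(-183\right) = 183$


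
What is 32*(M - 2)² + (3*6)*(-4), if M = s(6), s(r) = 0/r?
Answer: 56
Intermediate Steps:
s(r) = 0
M = 0
32*(M - 2)² + (3*6)*(-4) = 32*(0 - 2)² + (3*6)*(-4) = 32*(-2)² + 18*(-4) = 32*4 - 72 = 128 - 72 = 56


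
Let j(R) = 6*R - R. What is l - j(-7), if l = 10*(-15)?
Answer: -115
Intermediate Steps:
j(R) = 5*R
l = -150
l - j(-7) = -150 - 5*(-7) = -150 - 1*(-35) = -150 + 35 = -115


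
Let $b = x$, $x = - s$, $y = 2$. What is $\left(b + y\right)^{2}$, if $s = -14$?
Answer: $256$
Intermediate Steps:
$x = 14$ ($x = \left(-1\right) \left(-14\right) = 14$)
$b = 14$
$\left(b + y\right)^{2} = \left(14 + 2\right)^{2} = 16^{2} = 256$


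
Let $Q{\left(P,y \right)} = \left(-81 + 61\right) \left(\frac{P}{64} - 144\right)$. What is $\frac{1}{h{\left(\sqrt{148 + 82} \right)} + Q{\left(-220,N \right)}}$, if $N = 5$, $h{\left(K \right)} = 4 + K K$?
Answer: $\frac{4}{12731} \approx 0.00031419$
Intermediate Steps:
$h{\left(K \right)} = 4 + K^{2}$
$Q{\left(P,y \right)} = 2880 - \frac{5 P}{16}$ ($Q{\left(P,y \right)} = - 20 \left(P \frac{1}{64} - 144\right) = - 20 \left(\frac{P}{64} - 144\right) = - 20 \left(-144 + \frac{P}{64}\right) = 2880 - \frac{5 P}{16}$)
$\frac{1}{h{\left(\sqrt{148 + 82} \right)} + Q{\left(-220,N \right)}} = \frac{1}{\left(4 + \left(\sqrt{148 + 82}\right)^{2}\right) + \left(2880 - - \frac{275}{4}\right)} = \frac{1}{\left(4 + \left(\sqrt{230}\right)^{2}\right) + \left(2880 + \frac{275}{4}\right)} = \frac{1}{\left(4 + 230\right) + \frac{11795}{4}} = \frac{1}{234 + \frac{11795}{4}} = \frac{1}{\frac{12731}{4}} = \frac{4}{12731}$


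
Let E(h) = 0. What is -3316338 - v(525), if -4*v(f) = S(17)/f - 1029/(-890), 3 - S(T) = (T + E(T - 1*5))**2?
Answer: -1239647087263/373800 ≈ -3.3163e+6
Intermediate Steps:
S(T) = 3 - T**2 (S(T) = 3 - (T + 0)**2 = 3 - T**2)
v(f) = -1029/3560 + 143/(2*f) (v(f) = -((3 - 1*17**2)/f - 1029/(-890))/4 = -((3 - 1*289)/f - 1029*(-1/890))/4 = -((3 - 289)/f + 1029/890)/4 = -(-286/f + 1029/890)/4 = -(1029/890 - 286/f)/4 = -1029/3560 + 143/(2*f))
-3316338 - v(525) = -3316338 - (254540 - 1029*525)/(3560*525) = -3316338 - (254540 - 540225)/(3560*525) = -3316338 - (-285685)/(3560*525) = -3316338 - 1*(-57137/373800) = -3316338 + 57137/373800 = -1239647087263/373800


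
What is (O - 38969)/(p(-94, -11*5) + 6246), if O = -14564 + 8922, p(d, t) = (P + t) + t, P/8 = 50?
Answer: -44611/6536 ≈ -6.8254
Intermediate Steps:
P = 400 (P = 8*50 = 400)
p(d, t) = 400 + 2*t (p(d, t) = (400 + t) + t = 400 + 2*t)
O = -5642
(O - 38969)/(p(-94, -11*5) + 6246) = (-5642 - 38969)/((400 + 2*(-11*5)) + 6246) = -44611/((400 + 2*(-55)) + 6246) = -44611/((400 - 110) + 6246) = -44611/(290 + 6246) = -44611/6536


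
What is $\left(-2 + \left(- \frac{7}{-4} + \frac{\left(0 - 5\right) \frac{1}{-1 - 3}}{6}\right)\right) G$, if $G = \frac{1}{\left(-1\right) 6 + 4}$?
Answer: $\frac{1}{48} \approx 0.020833$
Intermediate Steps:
$G = - \frac{1}{2}$ ($G = \frac{1}{-6 + 4} = \frac{1}{-2} = - \frac{1}{2} \approx -0.5$)
$\left(-2 + \left(- \frac{7}{-4} + \frac{\left(0 - 5\right) \frac{1}{-1 - 3}}{6}\right)\right) G = \left(-2 + \left(- \frac{7}{-4} + \frac{\left(0 - 5\right) \frac{1}{-1 - 3}}{6}\right)\right) \left(- \frac{1}{2}\right) = \left(-2 + \left(\left(-7\right) \left(- \frac{1}{4}\right) + - \frac{5}{-4} \cdot \frac{1}{6}\right)\right) \left(- \frac{1}{2}\right) = \left(-2 + \left(\frac{7}{4} + \left(-5\right) \left(- \frac{1}{4}\right) \frac{1}{6}\right)\right) \left(- \frac{1}{2}\right) = \left(-2 + \left(\frac{7}{4} + \frac{5}{4} \cdot \frac{1}{6}\right)\right) \left(- \frac{1}{2}\right) = \left(-2 + \left(\frac{7}{4} + \frac{5}{24}\right)\right) \left(- \frac{1}{2}\right) = \left(-2 + \frac{47}{24}\right) \left(- \frac{1}{2}\right) = \left(- \frac{1}{24}\right) \left(- \frac{1}{2}\right) = \frac{1}{48}$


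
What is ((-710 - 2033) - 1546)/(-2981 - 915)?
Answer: 4289/3896 ≈ 1.1009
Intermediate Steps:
((-710 - 2033) - 1546)/(-2981 - 915) = (-2743 - 1546)/(-3896) = -4289*(-1/3896) = 4289/3896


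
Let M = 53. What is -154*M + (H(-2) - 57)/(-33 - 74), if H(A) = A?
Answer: -873275/107 ≈ -8161.4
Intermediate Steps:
-154*M + (H(-2) - 57)/(-33 - 74) = -154*53 + (-2 - 57)/(-33 - 74) = -8162 - 59/(-107) = -8162 - 59*(-1/107) = -8162 + 59/107 = -873275/107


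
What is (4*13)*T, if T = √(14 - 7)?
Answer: 52*√7 ≈ 137.58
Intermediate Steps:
T = √7 ≈ 2.6458
(4*13)*T = (4*13)*√7 = 52*√7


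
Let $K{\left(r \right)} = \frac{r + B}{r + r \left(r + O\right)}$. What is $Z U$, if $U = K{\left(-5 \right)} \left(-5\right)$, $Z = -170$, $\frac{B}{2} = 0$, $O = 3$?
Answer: $-850$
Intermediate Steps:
$B = 0$ ($B = 2 \cdot 0 = 0$)
$K{\left(r \right)} = \frac{r}{r + r \left(3 + r\right)}$ ($K{\left(r \right)} = \frac{r + 0}{r + r \left(r + 3\right)} = \frac{r}{r + r \left(3 + r\right)}$)
$U = 5$ ($U = \frac{1}{4 - 5} \left(-5\right) = \frac{1}{-1} \left(-5\right) = \left(-1\right) \left(-5\right) = 5$)
$Z U = \left(-170\right) 5 = -850$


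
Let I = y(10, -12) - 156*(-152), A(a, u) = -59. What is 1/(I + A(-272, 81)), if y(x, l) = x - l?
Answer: 1/23675 ≈ 4.2239e-5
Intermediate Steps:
I = 23734 (I = (10 - 1*(-12)) - 156*(-152) = (10 + 12) + 23712 = 22 + 23712 = 23734)
1/(I + A(-272, 81)) = 1/(23734 - 59) = 1/23675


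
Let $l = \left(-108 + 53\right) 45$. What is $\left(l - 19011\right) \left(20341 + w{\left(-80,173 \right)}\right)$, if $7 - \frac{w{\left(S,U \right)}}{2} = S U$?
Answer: $-1032080010$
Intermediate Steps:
$w{\left(S,U \right)} = 14 - 2 S U$
$l = -2475$ ($l = \left(-55\right) 45 = -2475$)
$\left(l - 19011\right) \left(20341 + w{\left(-80,173 \right)}\right) = \left(-2475 - 19011\right) \left(20341 - \left(-14 - 27680\right)\right) = - 21486 \left(20341 + \left(14 + 27680\right)\right) = - 21486 \left(20341 + 27694\right) = \left(-21486\right) 48035 = -1032080010$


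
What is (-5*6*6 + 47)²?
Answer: 17689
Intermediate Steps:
(-5*6*6 + 47)² = (-30*6 + 47)² = (-180 + 47)² = (-133)² = 17689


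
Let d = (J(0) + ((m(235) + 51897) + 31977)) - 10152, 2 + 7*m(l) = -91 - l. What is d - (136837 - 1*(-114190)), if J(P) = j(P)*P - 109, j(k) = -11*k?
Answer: -1242226/7 ≈ -1.7746e+5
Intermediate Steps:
m(l) = -93/7 - l/7 (m(l) = -2/7 + (-91 - l)/7 = -2/7 + (-13 - l/7) = -93/7 - l/7)
J(P) = -109 - 11*P² (J(P) = (-11*P)*P - 109 = -11*P² - 109 = -109 - 11*P²)
d = 514963/7 (d = ((-109 - 11*0²) + (((-93/7 - ⅐*235) + 51897) + 31977)) - 10152 = ((-109 - 11*0) + (((-93/7 - 235/7) + 51897) + 31977)) - 10152 = ((-109 + 0) + ((-328/7 + 51897) + 31977)) - 10152 = (-109 + (362951/7 + 31977)) - 10152 = (-109 + 586790/7) - 10152 = 586027/7 - 10152 = 514963/7 ≈ 73566.)
d - (136837 - 1*(-114190)) = 514963/7 - (136837 - 1*(-114190)) = 514963/7 - (136837 + 114190) = 514963/7 - 1*251027 = 514963/7 - 251027 = -1242226/7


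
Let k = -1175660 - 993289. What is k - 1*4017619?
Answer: -6186568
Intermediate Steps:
k = -2168949
k - 1*4017619 = -2168949 - 1*4017619 = -2168949 - 4017619 = -6186568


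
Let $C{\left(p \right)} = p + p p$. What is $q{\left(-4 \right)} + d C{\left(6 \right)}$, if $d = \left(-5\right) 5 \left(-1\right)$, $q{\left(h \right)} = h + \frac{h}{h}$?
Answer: $1047$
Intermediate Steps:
$q{\left(h \right)} = 1 + h$ ($q{\left(h \right)} = h + 1 = 1 + h$)
$C{\left(p \right)} = p + p^{2}$
$d = 25$ ($d = \left(-25\right) \left(-1\right) = 25$)
$q{\left(-4 \right)} + d C{\left(6 \right)} = \left(1 - 4\right) + 25 \cdot 6 \left(1 + 6\right) = -3 + 25 \cdot 6 \cdot 7 = -3 + 25 \cdot 42 = -3 + 1050 = 1047$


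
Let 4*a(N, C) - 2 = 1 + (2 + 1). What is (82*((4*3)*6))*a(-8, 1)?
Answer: 8856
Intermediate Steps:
a(N, C) = 3/2 (a(N, C) = 1/2 + (1 + (2 + 1))/4 = 1/2 + (1 + 3)/4 = 1/2 + (1/4)*4 = 1/2 + 1 = 3/2)
(82*((4*3)*6))*a(-8, 1) = (82*((4*3)*6))*(3/2) = (82*(12*6))*(3/2) = (82*72)*(3/2) = 5904*(3/2) = 8856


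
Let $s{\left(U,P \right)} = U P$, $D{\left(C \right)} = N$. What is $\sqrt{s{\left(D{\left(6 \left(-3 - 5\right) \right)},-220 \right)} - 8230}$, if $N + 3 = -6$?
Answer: $25 i \sqrt{10} \approx 79.057 i$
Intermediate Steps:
$N = -9$ ($N = -3 - 6 = -9$)
$D{\left(C \right)} = -9$
$s{\left(U,P \right)} = P U$
$\sqrt{s{\left(D{\left(6 \left(-3 - 5\right) \right)},-220 \right)} - 8230} = \sqrt{\left(-220\right) \left(-9\right) - 8230} = \sqrt{1980 - 8230} = \sqrt{-6250} = 25 i \sqrt{10}$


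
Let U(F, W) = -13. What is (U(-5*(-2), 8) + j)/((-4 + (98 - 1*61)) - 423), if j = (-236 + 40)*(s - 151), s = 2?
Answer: -29191/390 ≈ -74.849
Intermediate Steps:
j = 29204 (j = (-236 + 40)*(2 - 151) = -196*(-149) = 29204)
(U(-5*(-2), 8) + j)/((-4 + (98 - 1*61)) - 423) = (-13 + 29204)/((-4 + (98 - 1*61)) - 423) = 29191/((-4 + (98 - 61)) - 423) = 29191/((-4 + 37) - 423) = 29191/(33 - 423) = 29191/(-390) = 29191*(-1/390) = -29191/390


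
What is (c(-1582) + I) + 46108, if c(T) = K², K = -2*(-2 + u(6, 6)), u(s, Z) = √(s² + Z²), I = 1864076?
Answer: 1910488 - 96*√2 ≈ 1.9104e+6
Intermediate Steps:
u(s, Z) = √(Z² + s²)
K = 4 - 12*√2 (K = -2*(-2 + √(6² + 6²)) = -2*(-2 + √(36 + 36)) = -2*(-2 + √72) = -2*(-2 + 6*√2) = 4 - 12*√2 ≈ -12.971)
c(T) = (4 - 12*√2)²
(c(-1582) + I) + 46108 = ((304 - 96*√2) + 1864076) + 46108 = (1864380 - 96*√2) + 46108 = 1910488 - 96*√2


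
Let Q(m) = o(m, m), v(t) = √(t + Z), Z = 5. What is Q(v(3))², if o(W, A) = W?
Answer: 8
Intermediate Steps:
v(t) = √(5 + t) (v(t) = √(t + 5) = √(5 + t))
Q(m) = m
Q(v(3))² = (√(5 + 3))² = (√8)² = (2*√2)² = 8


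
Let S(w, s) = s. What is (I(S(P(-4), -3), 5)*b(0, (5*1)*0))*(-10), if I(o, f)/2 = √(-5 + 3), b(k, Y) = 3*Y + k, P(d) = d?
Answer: 0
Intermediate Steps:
b(k, Y) = k + 3*Y
I(o, f) = 2*I*√2 (I(o, f) = 2*√(-5 + 3) = 2*√(-2) = 2*(I*√2) = 2*I*√2)
(I(S(P(-4), -3), 5)*b(0, (5*1)*0))*(-10) = ((2*I*√2)*(0 + 3*((5*1)*0)))*(-10) = ((2*I*√2)*(0 + 3*(5*0)))*(-10) = ((2*I*√2)*(0 + 3*0))*(-10) = ((2*I*√2)*(0 + 0))*(-10) = ((2*I*√2)*0)*(-10) = 0*(-10) = 0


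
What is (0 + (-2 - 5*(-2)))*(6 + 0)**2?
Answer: 288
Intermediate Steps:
(0 + (-2 - 5*(-2)))*(6 + 0)**2 = (0 + (-2 + 10))*6**2 = (0 + 8)*36 = 8*36 = 288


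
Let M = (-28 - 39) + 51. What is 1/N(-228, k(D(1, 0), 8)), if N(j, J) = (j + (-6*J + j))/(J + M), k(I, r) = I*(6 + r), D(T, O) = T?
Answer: 1/270 ≈ 0.0037037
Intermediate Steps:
M = -16 (M = -67 + 51 = -16)
N(j, J) = (-6*J + 2*j)/(-16 + J) (N(j, J) = (j + (-6*J + j))/(J - 16) = (j + (j - 6*J))/(-16 + J) = (-6*J + 2*j)/(-16 + J))
1/N(-228, k(D(1, 0), 8)) = 1/(2*(-228 - 3*(6 + 8))/(-16 + 1*(6 + 8))) = 1/(2*(-228 - 3*14)/(-16 + 1*14)) = 1/(2*(-228 - 3*14)/(-16 + 14)) = 1/(2*(-228 - 42)/(-2)) = 1/(2*(-½)*(-270)) = 1/270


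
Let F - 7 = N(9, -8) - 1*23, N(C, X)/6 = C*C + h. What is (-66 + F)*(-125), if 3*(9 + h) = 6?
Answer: -45250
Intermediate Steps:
h = -7 (h = -9 + (⅓)*6 = -9 + 2 = -7)
N(C, X) = -42 + 6*C² (N(C, X) = 6*(C*C - 7) = 6*(C² - 7) = 6*(-7 + C²) = -42 + 6*C²)
F = 428 (F = 7 + ((-42 + 6*9²) - 1*23) = 7 + ((-42 + 6*81) - 23) = 7 + ((-42 + 486) - 23) = 7 + (444 - 23) = 7 + 421 = 428)
(-66 + F)*(-125) = (-66 + 428)*(-125) = 362*(-125) = -45250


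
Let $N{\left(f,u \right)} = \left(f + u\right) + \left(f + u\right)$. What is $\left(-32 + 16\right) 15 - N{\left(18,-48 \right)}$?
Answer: $-180$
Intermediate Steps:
$N{\left(f,u \right)} = 2 f + 2 u$
$\left(-32 + 16\right) 15 - N{\left(18,-48 \right)} = \left(-32 + 16\right) 15 - \left(2 \cdot 18 + 2 \left(-48\right)\right) = \left(-16\right) 15 - \left(36 - 96\right) = -240 - -60 = -240 + 60 = -180$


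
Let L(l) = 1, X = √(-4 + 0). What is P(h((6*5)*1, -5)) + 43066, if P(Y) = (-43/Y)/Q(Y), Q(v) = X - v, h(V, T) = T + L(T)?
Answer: 861363/20 - 43*I/40 ≈ 43068.0 - 1.075*I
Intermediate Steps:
X = 2*I (X = √(-4) = 2*I ≈ 2.0*I)
h(V, T) = 1 + T (h(V, T) = T + 1 = 1 + T)
Q(v) = -v + 2*I (Q(v) = 2*I - v = -v + 2*I)
P(Y) = -43/(Y*(-Y + 2*I)) (P(Y) = (-43/Y)/(-Y + 2*I) = -43/(Y*(-Y + 2*I)))
P(h((6*5)*1, -5)) + 43066 = 43/((1 - 5)*((1 - 5) - 2*I)) + 43066 = 43/(-4*(-4 - 2*I)) + 43066 = 43*(-¼)*((-4 + 2*I)/20) + 43066 = (43/20 - 43*I/40) + 43066 = 861363/20 - 43*I/40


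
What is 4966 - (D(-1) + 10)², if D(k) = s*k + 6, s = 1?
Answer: 4741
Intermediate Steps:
D(k) = 6 + k (D(k) = 1*k + 6 = k + 6 = 6 + k)
4966 - (D(-1) + 10)² = 4966 - ((6 - 1) + 10)² = 4966 - (5 + 10)² = 4966 - 1*15² = 4966 - 1*225 = 4966 - 225 = 4741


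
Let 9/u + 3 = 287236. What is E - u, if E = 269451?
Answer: 77395219074/287233 ≈ 2.6945e+5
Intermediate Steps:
u = 9/287233 (u = 9/(-3 + 287236) = 9/287233 ≈ 3.1333e-5)
E - u = 269451 - 1*9/287233 = 269451 - 9/287233 = 77395219074/287233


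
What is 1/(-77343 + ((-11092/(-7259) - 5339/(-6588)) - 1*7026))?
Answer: -783972/66141100391 ≈ -1.1853e-5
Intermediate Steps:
1/(-77343 + ((-11092/(-7259) - 5339/(-6588)) - 1*7026)) = 1/(-77343 + ((-11092*(-1/7259) - 5339*(-1/6588)) - 7026)) = 1/(-77343 + ((11092/7259 + 5339/6588) - 7026)) = 1/(-77343 + (1833277/783972 - 7026)) = 1/(-77343 - 5506353995/783972) = 1/(-66141100391/783972) = -783972/66141100391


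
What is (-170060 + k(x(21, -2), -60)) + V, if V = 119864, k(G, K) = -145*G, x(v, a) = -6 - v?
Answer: -46281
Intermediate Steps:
(-170060 + k(x(21, -2), -60)) + V = (-170060 - 145*(-6 - 1*21)) + 119864 = (-170060 - 145*(-6 - 21)) + 119864 = (-170060 - 145*(-27)) + 119864 = (-170060 + 3915) + 119864 = -166145 + 119864 = -46281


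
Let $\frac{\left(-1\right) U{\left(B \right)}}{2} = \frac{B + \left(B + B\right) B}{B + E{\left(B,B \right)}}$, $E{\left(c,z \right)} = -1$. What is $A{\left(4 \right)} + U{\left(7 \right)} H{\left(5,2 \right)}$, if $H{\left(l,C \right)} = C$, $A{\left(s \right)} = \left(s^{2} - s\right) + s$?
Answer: $-54$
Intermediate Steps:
$A{\left(s \right)} = s^{2}$
$U{\left(B \right)} = - \frac{2 \left(B + 2 B^{2}\right)}{-1 + B}$ ($U{\left(B \right)} = - 2 \frac{B + \left(B + B\right) B}{B - 1} = - 2 \frac{B + 2 B B}{-1 + B} = - 2 \frac{B + 2 B^{2}}{-1 + B} = - \frac{2 \left(B + 2 B^{2}\right)}{-1 + B}$)
$A{\left(4 \right)} + U{\left(7 \right)} H{\left(5,2 \right)} = 4^{2} + \left(-2\right) 7 \frac{1}{-1 + 7} \left(1 + 2 \cdot 7\right) 2 = 16 + \left(-2\right) 7 \cdot \frac{1}{6} \left(1 + 14\right) 2 = 16 + \left(-2\right) 7 \cdot \frac{1}{6} \cdot 15 \cdot 2 = 16 - 70 = -54$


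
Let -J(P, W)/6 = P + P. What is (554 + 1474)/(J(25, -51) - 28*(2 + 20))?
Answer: -507/229 ≈ -2.2140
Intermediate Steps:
J(P, W) = -12*P (J(P, W) = -6*(P + P) = -12*P)
(554 + 1474)/(J(25, -51) - 28*(2 + 20)) = (554 + 1474)/(-12*25 - 28*(2 + 20)) = 2028/(-300 - 28*22) = 2028/(-300 - 616) = 2028/(-916) = 2028*(-1/916) = -507/229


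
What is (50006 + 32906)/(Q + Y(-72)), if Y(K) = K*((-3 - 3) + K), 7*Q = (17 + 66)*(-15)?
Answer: 580384/38067 ≈ 15.246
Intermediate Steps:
Q = -1245/7 (Q = ((17 + 66)*(-15))/7 = (83*(-15))/7 = (⅐)*(-1245) = -1245/7 ≈ -177.86)
Y(K) = K*(-6 + K)
(50006 + 32906)/(Q + Y(-72)) = (50006 + 32906)/(-1245/7 - 72*(-6 - 72)) = 82912/(-1245/7 - 72*(-78)) = 82912/(-1245/7 + 5616) = 82912/(38067/7) = 82912*(7/38067) = 580384/38067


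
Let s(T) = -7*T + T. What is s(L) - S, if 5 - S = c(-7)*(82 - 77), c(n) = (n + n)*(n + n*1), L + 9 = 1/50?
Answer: 25722/25 ≈ 1028.9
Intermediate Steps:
L = -449/50 (L = -9 + 1/50 = -449/50 ≈ -8.9800)
c(n) = 4*n² (c(n) = (2*n)*(n + n) = (2*n)*(2*n) = 4*n²)
s(T) = -6*T
S = -975 (S = 5 - 4*(-7)²*(82 - 77) = 5 - 4*49*5 = 5 - 196*5 = 5 - 1*980 = 5 - 980 = -975)
s(L) - S = -6*(-449/50) - 1*(-975) = 1347/25 + 975 = 25722/25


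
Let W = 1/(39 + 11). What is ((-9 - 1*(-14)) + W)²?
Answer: 63001/2500 ≈ 25.200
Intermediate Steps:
W = 1/50 ≈ 0.020000
((-9 - 1*(-14)) + W)² = ((-9 - 1*(-14)) + 1/50)² = ((-9 + 14) + 1/50)² = (5 + 1/50)² = (251/50)² = 63001/2500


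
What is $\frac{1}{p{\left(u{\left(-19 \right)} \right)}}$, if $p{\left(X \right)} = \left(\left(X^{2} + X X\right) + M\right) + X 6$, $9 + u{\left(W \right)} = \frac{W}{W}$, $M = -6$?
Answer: $\frac{1}{74} \approx 0.013514$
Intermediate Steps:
$u{\left(W \right)} = -8$ ($u{\left(W \right)} = -9 + \frac{W}{W} = -9 + 1 = -8$)
$p{\left(X \right)} = -6 + 2 X^{2} + 6 X$ ($p{\left(X \right)} = \left(\left(X^{2} + X X\right) - 6\right) + X 6 = \left(\left(X^{2} + X^{2}\right) - 6\right) + 6 X = \left(2 X^{2} - 6\right) + 6 X = \left(-6 + 2 X^{2}\right) + 6 X = -6 + 2 X^{2} + 6 X$)
$\frac{1}{p{\left(u{\left(-19 \right)} \right)}} = \frac{1}{-6 + 2 \left(-8\right)^{2} + 6 \left(-8\right)} = \frac{1}{-6 + 2 \cdot 64 - 48} = \frac{1}{-6 + 128 - 48} = \frac{1}{74}$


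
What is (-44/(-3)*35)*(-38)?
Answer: -58520/3 ≈ -19507.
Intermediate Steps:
(-44/(-3)*35)*(-38) = (-44*(-⅓)*35)*(-38) = ((44/3)*35)*(-38) = (1540/3)*(-38) = -58520/3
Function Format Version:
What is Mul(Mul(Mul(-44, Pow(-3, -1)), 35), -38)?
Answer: Rational(-58520, 3) ≈ -19507.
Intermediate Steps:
Mul(Mul(Mul(-44, Pow(-3, -1)), 35), -38) = Mul(Mul(Mul(-44, Rational(-1, 3)), 35), -38) = Mul(Mul(Rational(44, 3), 35), -38) = Mul(Rational(1540, 3), -38) = Rational(-58520, 3)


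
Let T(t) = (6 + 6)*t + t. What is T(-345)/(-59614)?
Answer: 4485/59614 ≈ 0.075234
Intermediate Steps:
T(t) = 13*t (T(t) = 12*t + t = 13*t)
T(-345)/(-59614) = (13*(-345))/(-59614) = -4485*(-1/59614) = 4485/59614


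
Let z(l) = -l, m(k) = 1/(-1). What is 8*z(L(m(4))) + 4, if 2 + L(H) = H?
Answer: 28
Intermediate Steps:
m(k) = -1
L(H) = -2 + H
8*z(L(m(4))) + 4 = 8*(-(-2 - 1)) + 4 = 8*(-1*(-3)) + 4 = 8*3 + 4 = 24 + 4 = 28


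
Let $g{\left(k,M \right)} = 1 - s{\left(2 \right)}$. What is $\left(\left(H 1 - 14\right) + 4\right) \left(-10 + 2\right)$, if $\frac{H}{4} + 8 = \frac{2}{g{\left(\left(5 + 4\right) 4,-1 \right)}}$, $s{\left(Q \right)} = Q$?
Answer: $400$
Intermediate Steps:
$g{\left(k,M \right)} = -1$ ($g{\left(k,M \right)} = 1 - 2 = -1$)
$H = -40$ ($H = -32 + 4 \frac{2}{-1} = -32 + 4 \cdot 2 \left(-1\right) = -32 + 4 \left(-2\right) = -32 - 8 = -40$)
$\left(\left(H 1 - 14\right) + 4\right) \left(-10 + 2\right) = \left(\left(\left(-40\right) 1 - 14\right) + 4\right) \left(-10 + 2\right) = \left(\left(-40 - 14\right) + 4\right) \left(-8\right) = \left(-54 + 4\right) \left(-8\right) = \left(-50\right) \left(-8\right) = 400$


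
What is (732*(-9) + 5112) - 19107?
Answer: -20583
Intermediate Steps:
(732*(-9) + 5112) - 19107 = (-6588 + 5112) - 19107 = -1476 - 19107 = -20583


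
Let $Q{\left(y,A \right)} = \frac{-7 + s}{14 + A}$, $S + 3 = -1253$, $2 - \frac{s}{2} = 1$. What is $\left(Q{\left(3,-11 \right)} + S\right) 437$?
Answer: $- \frac{1648801}{3} \approx -5.496 \cdot 10^{5}$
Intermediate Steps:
$s = 2$ ($s = 4 - 2 = 2$)
$S = -1256$ ($S = -3 - 1253 = -1256$)
$Q{\left(y,A \right)} = - \frac{5}{14 + A}$ ($Q{\left(y,A \right)} = \frac{-7 + 2}{14 + A} = - \frac{5}{14 + A}$)
$\left(Q{\left(3,-11 \right)} + S\right) 437 = \left(- \frac{5}{14 - 11} - 1256\right) 437 = \left(- \frac{5}{3} - 1256\right) 437 = \left(- \frac{3773}{3}\right) 437 = - \frac{1648801}{3}$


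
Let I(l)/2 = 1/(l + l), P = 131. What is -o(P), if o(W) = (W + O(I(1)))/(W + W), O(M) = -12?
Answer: -119/262 ≈ -0.45420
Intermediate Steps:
I(l) = 1/l (I(l) = 2/(l + l) = 2/((2*l)) = 2*(1/(2*l)) = 1/l)
o(W) = (-12 + W)/(2*W) (o(W) = (W - 12)/(W + W) = (-12 + W)/((2*W)) = (-12 + W)*(1/(2*W)) = (-12 + W)/(2*W))
-o(P) = -(-12 + 131)/(2*131) = -119/(2*131) = -1*119/262 = -119/262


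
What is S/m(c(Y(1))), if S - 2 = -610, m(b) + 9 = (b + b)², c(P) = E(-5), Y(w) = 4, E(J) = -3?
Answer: -608/27 ≈ -22.519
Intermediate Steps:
c(P) = -3
m(b) = -9 + 4*b² (m(b) = -9 + (b + b)² = -9 + (2*b)² = -9 + 4*b²)
S = -608 (S = 2 - 610 = -608)
S/m(c(Y(1))) = -608/(-9 + 4*(-3)²) = -608/(-9 + 4*9) = -608/(-9 + 36) = -608/27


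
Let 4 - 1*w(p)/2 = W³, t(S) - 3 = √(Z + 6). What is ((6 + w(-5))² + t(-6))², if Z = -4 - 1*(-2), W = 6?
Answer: 30530223441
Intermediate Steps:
Z = -2 (Z = -4 + 2 = -2)
t(S) = 5 (t(S) = 3 + √(-2 + 6) = 3 + √4 = 3 + 2 = 5)
w(p) = -424 (w(p) = 8 - 2*6³ = 8 - 2*216 = 8 - 432 = -424)
((6 + w(-5))² + t(-6))² = ((6 - 424)² + 5)² = ((-418)² + 5)² = (174724 + 5)² = 174729² = 30530223441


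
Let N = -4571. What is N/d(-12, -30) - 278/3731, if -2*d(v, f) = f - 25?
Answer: -34124092/205205 ≈ -166.29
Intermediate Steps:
d(v, f) = 25/2 - f/2 (d(v, f) = -(f - 25)/2 = -(-25 + f)/2 = 25/2 - f/2)
N/d(-12, -30) - 278/3731 = -4571/(25/2 - ½*(-30)) - 278/3731 = -4571/(25/2 + 15) - 278*1/3731 = -4571/55/2 - 278/3731 = -4571*2/55 - 278/3731 = -9142/55 - 278/3731 = -34124092/205205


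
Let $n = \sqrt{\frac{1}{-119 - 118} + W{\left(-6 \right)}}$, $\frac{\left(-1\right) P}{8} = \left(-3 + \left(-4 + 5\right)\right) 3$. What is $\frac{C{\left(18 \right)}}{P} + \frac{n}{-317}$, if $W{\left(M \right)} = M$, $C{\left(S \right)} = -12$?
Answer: $- \frac{1}{4} - \frac{i \sqrt{337251}}{75129} \approx -0.25 - 0.0077298 i$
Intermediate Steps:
$P = 48$ ($P = - 8 \left(-3 + \left(-4 + 5\right)\right) 3 = - 8 \left(-3 + 1\right) 3 = - 8 \left(\left(-2\right) 3\right) = \left(-8\right) \left(-6\right) = 48$)
$n = \frac{i \sqrt{337251}}{237}$ ($n = \sqrt{\frac{1}{-119 - 118} - 6} = \sqrt{\frac{1}{-237} - 6} = \sqrt{- \frac{1}{237} - 6} = \sqrt{- \frac{1423}{237}} = \frac{i \sqrt{337251}}{237} \approx 2.4504 i$)
$\frac{C{\left(18 \right)}}{P} + \frac{n}{-317} = - \frac{12}{48} + \frac{\frac{1}{237} i \sqrt{337251}}{-317} = \left(-12\right) \frac{1}{48} + \frac{i \sqrt{337251}}{237} \left(- \frac{1}{317}\right) = - \frac{1}{4} - \frac{i \sqrt{337251}}{75129}$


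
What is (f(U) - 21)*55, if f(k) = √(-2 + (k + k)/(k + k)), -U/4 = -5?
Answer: -1155 + 55*I ≈ -1155.0 + 55.0*I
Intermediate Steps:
U = 20 (U = -4*(-5) = 20)
f(k) = I (f(k) = √(-2 + (2*k)/((2*k))) = √(-2 + (2*k)*(1/(2*k))) = √(-2 + 1) = √(-1) = I)
(f(U) - 21)*55 = (I - 21)*55 = (-21 + I)*55 = -1155 + 55*I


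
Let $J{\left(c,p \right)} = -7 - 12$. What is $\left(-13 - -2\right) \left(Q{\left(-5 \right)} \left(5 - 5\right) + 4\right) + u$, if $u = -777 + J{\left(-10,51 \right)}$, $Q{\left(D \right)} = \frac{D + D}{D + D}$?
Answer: $-840$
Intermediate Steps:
$Q{\left(D \right)} = 1$ ($Q{\left(D \right)} = \frac{2 D}{2 D} = 2 D \frac{1}{2 D} = 1$)
$J{\left(c,p \right)} = -19$
$u = -796$ ($u = -777 - 19 = -796$)
$\left(-13 - -2\right) \left(Q{\left(-5 \right)} \left(5 - 5\right) + 4\right) + u = \left(-13 - -2\right) \left(1 \left(5 - 5\right) + 4\right) - 796 = \left(-13 + 2\right) \left(1 \left(5 - 5\right) + 4\right) - 796 = - 11 \left(1 \cdot 0 + 4\right) - 796 = - 11 \left(0 + 4\right) - 796 = \left(-11\right) 4 - 796 = -44 - 796 = -840$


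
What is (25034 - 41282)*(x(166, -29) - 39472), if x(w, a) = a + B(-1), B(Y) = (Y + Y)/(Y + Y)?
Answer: 641796000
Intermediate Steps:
B(Y) = 1 (B(Y) = (2*Y)/((2*Y)) = (2*Y)*(1/(2*Y)) = 1)
x(w, a) = 1 + a (x(w, a) = a + 1 = 1 + a)
(25034 - 41282)*(x(166, -29) - 39472) = (25034 - 41282)*((1 - 29) - 39472) = -16248*(-28 - 39472) = -16248*(-39500) = 641796000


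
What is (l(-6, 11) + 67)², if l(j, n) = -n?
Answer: 3136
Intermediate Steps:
(l(-6, 11) + 67)² = (-1*11 + 67)² = (-11 + 67)² = 56² = 3136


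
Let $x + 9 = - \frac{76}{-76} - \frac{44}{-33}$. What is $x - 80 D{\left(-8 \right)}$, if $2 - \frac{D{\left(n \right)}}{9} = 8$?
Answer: $\frac{12940}{3} \approx 4313.3$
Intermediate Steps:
$D{\left(n \right)} = -54$ ($D{\left(n \right)} = 18 - 72 = -54$)
$x = - \frac{20}{3}$ ($x = -9 - \left(-1 - \frac{4}{3}\right) = -9 - - \frac{7}{3} = -9 + \left(1 + \frac{4}{3}\right) = -9 + \frac{7}{3} = - \frac{20}{3} \approx -6.6667$)
$x - 80 D{\left(-8 \right)} = - \frac{20}{3} - -4320 = - \frac{20}{3} + 4320 = \frac{12940}{3}$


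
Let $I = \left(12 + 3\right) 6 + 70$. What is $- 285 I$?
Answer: $-45600$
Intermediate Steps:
$I = 160$ ($I = 15 \cdot 6 + 70 = 90 + 70 = 160$)
$- 285 I = \left(-285\right) 160 = -45600$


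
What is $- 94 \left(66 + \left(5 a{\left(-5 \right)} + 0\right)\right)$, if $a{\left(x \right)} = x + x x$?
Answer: $-15604$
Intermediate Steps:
$a{\left(x \right)} = x + x^{2}$
$- 94 \left(66 + \left(5 a{\left(-5 \right)} + 0\right)\right) = - 94 \left(66 + \left(5 \left(- 5 \left(1 - 5\right)\right) + 0\right)\right) = - 94 \left(66 + \left(5 \left(\left(-5\right) \left(-4\right)\right) + 0\right)\right) = - 94 \left(66 + \left(5 \cdot 20 + 0\right)\right) = - 94 \left(66 + \left(100 + 0\right)\right) = - 94 \left(66 + 100\right) = \left(-94\right) 166 = -15604$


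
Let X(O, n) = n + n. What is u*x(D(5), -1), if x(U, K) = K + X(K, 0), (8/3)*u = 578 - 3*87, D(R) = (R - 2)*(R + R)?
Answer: -951/8 ≈ -118.88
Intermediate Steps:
X(O, n) = 2*n
D(R) = 2*R*(-2 + R) (D(R) = (-2 + R)*(2*R) = 2*R*(-2 + R))
u = 951/8 (u = 3*(578 - 3*87)/8 = 3*(578 - 261)/8 = (3/8)*317 = 951/8 ≈ 118.88)
x(U, K) = K (x(U, K) = K + 2*0 = K + 0 = K)
u*x(D(5), -1) = (951/8)*(-1) = -951/8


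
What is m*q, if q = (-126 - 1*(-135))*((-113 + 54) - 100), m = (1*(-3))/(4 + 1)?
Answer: 4293/5 ≈ 858.60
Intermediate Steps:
m = -⅗ (m = -3/5 = -3*⅕ = -⅗ ≈ -0.60000)
q = -1431 (q = (-126 + 135)*(-59 - 100) = 9*(-159) = -1431)
m*q = -⅗*(-1431) = 4293/5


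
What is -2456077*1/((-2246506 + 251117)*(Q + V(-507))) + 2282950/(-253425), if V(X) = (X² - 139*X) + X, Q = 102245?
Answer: -462825781742059/51377236064220 ≈ -9.0084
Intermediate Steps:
V(X) = X² - 138*X
-2456077*1/((-2246506 + 251117)*(Q + V(-507))) + 2282950/(-253425) = -2456077*1/((-2246506 + 251117)*(102245 - 507*(-138 - 507))) + 2282950/(-253425) = -2456077*(-1/(1995389*(102245 - 507*(-645)))) + 2282950*(-1/253425) = -2456077*(-1/(1995389*(102245 + 327015))) - 91318/10137 = -2456077/((-1995389*429260)) - 91318/10137 = -2456077/(-856540682140) - 91318/10137 = -2456077*(-1/856540682140) - 91318/10137 = 14533/5068288060 - 91318/10137 = -462825781742059/51377236064220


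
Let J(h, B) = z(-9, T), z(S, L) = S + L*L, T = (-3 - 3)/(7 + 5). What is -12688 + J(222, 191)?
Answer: -50787/4 ≈ -12697.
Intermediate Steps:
T = -1/2 (T = -6/12 = -6*1/12 = -1/2 ≈ -0.50000)
z(S, L) = S + L**2
J(h, B) = -35/4 (J(h, B) = -9 + (-1/2)**2 = -9 + 1/4 = -35/4)
-12688 + J(222, 191) = -12688 - 35/4 = -50787/4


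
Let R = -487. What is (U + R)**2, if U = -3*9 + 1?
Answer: 263169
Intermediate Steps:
U = -26 (U = -27 + 1 = -26)
(U + R)**2 = (-26 - 487)**2 = (-513)**2 = 263169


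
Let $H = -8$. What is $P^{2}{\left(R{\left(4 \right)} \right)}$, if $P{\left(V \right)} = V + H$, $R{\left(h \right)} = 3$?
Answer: $25$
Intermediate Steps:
$P{\left(V \right)} = -8 + V$ ($P{\left(V \right)} = V - 8 = -8 + V$)
$P^{2}{\left(R{\left(4 \right)} \right)} = \left(-8 + 3\right)^{2} = \left(-5\right)^{2} = 25$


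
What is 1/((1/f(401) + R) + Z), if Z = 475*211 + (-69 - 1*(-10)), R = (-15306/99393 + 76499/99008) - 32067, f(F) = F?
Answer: 26844364352/1828091042484497 ≈ 1.4684e-5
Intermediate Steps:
R = -2146637466687/66943552 (R = (-15306*1/99393 + 76499*(1/99008)) - 32067 = (-5102/33131 + 76499/99008) - 32067 = 41415297/66943552 - 32067 = -2146637466687/66943552 ≈ -32066.)
Z = 100166 (Z = 100225 + (-69 + 10) = 100225 - 59 = 100166)
1/((1/f(401) + R) + Z) = 1/((1/401 - 2146637466687/66943552) + 100166) = 1/(-860801557197935/26844364352 + 100166) = 1/(1828091042484497/26844364352) = 26844364352/1828091042484497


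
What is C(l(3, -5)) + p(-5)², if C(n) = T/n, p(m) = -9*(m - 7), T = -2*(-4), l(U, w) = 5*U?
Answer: 174968/15 ≈ 11665.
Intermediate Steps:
T = 8
p(m) = 63 - 9*m (p(m) = -9*(-7 + m) = -(-63 + 9*m) = 63 - 9*m)
C(n) = 8/n
C(l(3, -5)) + p(-5)² = 8/((5*3)) + (63 - 9*(-5))² = 8/15 + (63 + 45)² = 8*(1/15) + 108² = 8/15 + 11664 = 174968/15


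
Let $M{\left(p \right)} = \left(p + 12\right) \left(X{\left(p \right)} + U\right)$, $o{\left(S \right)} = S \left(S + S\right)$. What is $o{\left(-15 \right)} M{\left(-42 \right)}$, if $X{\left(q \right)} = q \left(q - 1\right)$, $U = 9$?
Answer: $-24502500$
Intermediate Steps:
$X{\left(q \right)} = q \left(-1 + q\right)$
$o{\left(S \right)} = 2 S^{2}$ ($o{\left(S \right)} = S 2 S = 2 S^{2}$)
$M{\left(p \right)} = \left(9 + p \left(-1 + p\right)\right) \left(12 + p\right)$ ($M{\left(p \right)} = \left(p + 12\right) \left(p \left(-1 + p\right) + 9\right) = \left(12 + p\right) \left(9 + p \left(-1 + p\right)\right) = \left(9 + p \left(-1 + p\right)\right) \left(12 + p\right)$)
$o{\left(-15 \right)} M{\left(-42 \right)} = 2 \left(-15\right)^{2} \left(108 + \left(-42\right)^{3} - -126 + 11 \left(-42\right)^{2}\right) = 2 \cdot 225 \left(108 - 74088 + 126 + 11 \cdot 1764\right) = 450 \left(108 - 74088 + 126 + 19404\right) = 450 \left(-54450\right) = -24502500$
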